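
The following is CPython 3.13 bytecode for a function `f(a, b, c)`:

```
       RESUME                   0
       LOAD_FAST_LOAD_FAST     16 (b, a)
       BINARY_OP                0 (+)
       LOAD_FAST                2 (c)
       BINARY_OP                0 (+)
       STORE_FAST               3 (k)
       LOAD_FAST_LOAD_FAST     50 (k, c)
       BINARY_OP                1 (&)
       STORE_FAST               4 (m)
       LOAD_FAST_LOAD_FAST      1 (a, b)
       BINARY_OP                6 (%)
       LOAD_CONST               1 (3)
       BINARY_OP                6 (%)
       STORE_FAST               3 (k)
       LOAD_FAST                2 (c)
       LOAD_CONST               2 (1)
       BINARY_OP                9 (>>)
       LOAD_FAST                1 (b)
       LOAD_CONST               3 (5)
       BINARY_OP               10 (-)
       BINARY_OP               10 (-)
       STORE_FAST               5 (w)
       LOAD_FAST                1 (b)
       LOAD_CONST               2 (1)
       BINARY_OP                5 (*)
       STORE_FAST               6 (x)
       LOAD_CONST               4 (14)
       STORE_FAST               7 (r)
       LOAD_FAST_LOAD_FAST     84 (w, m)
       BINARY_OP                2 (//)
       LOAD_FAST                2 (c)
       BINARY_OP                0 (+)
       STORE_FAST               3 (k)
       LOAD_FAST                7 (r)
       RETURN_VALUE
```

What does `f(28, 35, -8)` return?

14

LOAD_FAST_LOAD_FAST b,a → push 35,28. Stack: [35, 28]
BINARY_OP + → 35 + 28 = 63. Stack: [63]
LOAD_FAST c → push -8. Stack: [63, -8]
BINARY_OP + → 63 + -8 = 55. Stack: [55]
STORE_FAST k → k=55. Stack: []
LOAD_FAST_LOAD_FAST k,c → push 55,-8. Stack: [55, -8]
BINARY_OP & → 55 & -8 = 48. Stack: [48]
STORE_FAST m → m=48. Stack: []
LOAD_FAST_LOAD_FAST a,b → push 28,35. Stack: [28, 35]
BINARY_OP % → 28 % 35 = 28. Stack: [28]
LOAD_CONST → push 3. Stack: [28, 3]
BINARY_OP % → 28 % 3 = 1. Stack: [1]
STORE_FAST k → k=1. Stack: []
LOAD_FAST c → push -8. Stack: [-8]
LOAD_CONST → push 1. Stack: [-8, 1]
BINARY_OP >> → -8 >> 1 = -4. Stack: [-4]
LOAD_FAST b → push 35. Stack: [-4, 35]
LOAD_CONST → push 5. Stack: [-4, 35, 5]
BINARY_OP - → 35 - 5 = 30. Stack: [-4, 30]
BINARY_OP - → -4 - 30 = -34. Stack: [-34]
STORE_FAST w → w=-34. Stack: []
LOAD_FAST b → push 35. Stack: [35]
LOAD_CONST → push 1. Stack: [35, 1]
BINARY_OP * → 35 * 1 = 35. Stack: [35]
STORE_FAST x → x=35. Stack: []
LOAD_CONST → push 14. Stack: [14]
STORE_FAST r → r=14. Stack: []
LOAD_FAST_LOAD_FAST w,m → push -34,48. Stack: [-34, 48]
BINARY_OP // → -34 // 48 = -1. Stack: [-1]
LOAD_FAST c → push -8. Stack: [-1, -8]
BINARY_OP + → -1 + -8 = -9. Stack: [-9]
STORE_FAST k → k=-9. Stack: []
LOAD_FAST r → push 14. Stack: [14]
RETURN_VALUE → return 14.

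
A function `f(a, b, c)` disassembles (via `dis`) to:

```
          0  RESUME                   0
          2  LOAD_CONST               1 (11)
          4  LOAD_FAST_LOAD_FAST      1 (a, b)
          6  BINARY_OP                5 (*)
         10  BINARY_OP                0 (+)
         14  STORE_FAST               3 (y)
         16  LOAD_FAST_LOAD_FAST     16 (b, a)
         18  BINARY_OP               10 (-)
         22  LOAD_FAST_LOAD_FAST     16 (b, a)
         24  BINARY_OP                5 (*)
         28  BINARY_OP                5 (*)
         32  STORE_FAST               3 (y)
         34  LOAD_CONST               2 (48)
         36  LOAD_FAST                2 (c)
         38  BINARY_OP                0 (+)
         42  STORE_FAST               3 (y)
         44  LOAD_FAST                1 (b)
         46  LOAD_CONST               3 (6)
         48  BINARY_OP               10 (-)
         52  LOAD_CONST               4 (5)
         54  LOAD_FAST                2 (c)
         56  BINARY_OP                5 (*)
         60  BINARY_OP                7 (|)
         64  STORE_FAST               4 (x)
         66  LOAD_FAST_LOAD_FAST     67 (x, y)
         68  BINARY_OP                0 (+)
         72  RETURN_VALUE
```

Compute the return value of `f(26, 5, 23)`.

LOAD_CONST → push 11. Stack: [11]
LOAD_FAST_LOAD_FAST a,b → push 26,5. Stack: [11, 26, 5]
BINARY_OP * → 26 * 5 = 130. Stack: [11, 130]
BINARY_OP + → 11 + 130 = 141. Stack: [141]
STORE_FAST y → y=141. Stack: []
LOAD_FAST_LOAD_FAST b,a → push 5,26. Stack: [5, 26]
BINARY_OP - → 5 - 26 = -21. Stack: [-21]
LOAD_FAST_LOAD_FAST b,a → push 5,26. Stack: [-21, 5, 26]
BINARY_OP * → 5 * 26 = 130. Stack: [-21, 130]
BINARY_OP * → -21 * 130 = -2730. Stack: [-2730]
STORE_FAST y → y=-2730. Stack: []
LOAD_CONST → push 48. Stack: [48]
LOAD_FAST c → push 23. Stack: [48, 23]
BINARY_OP + → 48 + 23 = 71. Stack: [71]
STORE_FAST y → y=71. Stack: []
LOAD_FAST b → push 5. Stack: [5]
LOAD_CONST → push 6. Stack: [5, 6]
BINARY_OP - → 5 - 6 = -1. Stack: [-1]
LOAD_CONST → push 5. Stack: [-1, 5]
LOAD_FAST c → push 23. Stack: [-1, 5, 23]
BINARY_OP * → 5 * 23 = 115. Stack: [-1, 115]
BINARY_OP | → -1 | 115 = -1. Stack: [-1]
STORE_FAST x → x=-1. Stack: []
LOAD_FAST_LOAD_FAST x,y → push -1,71. Stack: [-1, 71]
BINARY_OP + → -1 + 71 = 70. Stack: [70]
RETURN_VALUE → return 70.

70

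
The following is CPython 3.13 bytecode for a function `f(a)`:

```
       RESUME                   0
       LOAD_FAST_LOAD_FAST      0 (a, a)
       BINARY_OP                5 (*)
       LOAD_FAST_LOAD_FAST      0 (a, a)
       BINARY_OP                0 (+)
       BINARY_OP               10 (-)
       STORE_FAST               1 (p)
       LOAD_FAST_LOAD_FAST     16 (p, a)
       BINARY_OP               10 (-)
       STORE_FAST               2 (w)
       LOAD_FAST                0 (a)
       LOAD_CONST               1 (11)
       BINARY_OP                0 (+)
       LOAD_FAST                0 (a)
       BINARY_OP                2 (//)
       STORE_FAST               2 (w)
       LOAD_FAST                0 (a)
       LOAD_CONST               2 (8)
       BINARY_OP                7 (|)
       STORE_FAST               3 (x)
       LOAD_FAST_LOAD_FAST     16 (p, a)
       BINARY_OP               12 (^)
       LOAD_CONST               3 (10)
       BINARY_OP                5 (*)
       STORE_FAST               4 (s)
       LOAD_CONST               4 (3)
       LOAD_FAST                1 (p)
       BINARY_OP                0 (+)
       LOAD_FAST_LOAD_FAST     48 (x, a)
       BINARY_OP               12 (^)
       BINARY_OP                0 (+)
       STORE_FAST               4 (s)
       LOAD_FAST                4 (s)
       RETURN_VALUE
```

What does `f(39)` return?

LOAD_FAST_LOAD_FAST a,a → push 39,39. Stack: [39, 39]
BINARY_OP * → 39 * 39 = 1521. Stack: [1521]
LOAD_FAST_LOAD_FAST a,a → push 39,39. Stack: [1521, 39, 39]
BINARY_OP + → 39 + 39 = 78. Stack: [1521, 78]
BINARY_OP - → 1521 - 78 = 1443. Stack: [1443]
STORE_FAST p → p=1443. Stack: []
LOAD_FAST_LOAD_FAST p,a → push 1443,39. Stack: [1443, 39]
BINARY_OP - → 1443 - 39 = 1404. Stack: [1404]
STORE_FAST w → w=1404. Stack: []
LOAD_FAST a → push 39. Stack: [39]
LOAD_CONST → push 11. Stack: [39, 11]
BINARY_OP + → 39 + 11 = 50. Stack: [50]
LOAD_FAST a → push 39. Stack: [50, 39]
BINARY_OP // → 50 // 39 = 1. Stack: [1]
STORE_FAST w → w=1. Stack: []
LOAD_FAST a → push 39. Stack: [39]
LOAD_CONST → push 8. Stack: [39, 8]
BINARY_OP | → 39 | 8 = 47. Stack: [47]
STORE_FAST x → x=47. Stack: []
LOAD_FAST_LOAD_FAST p,a → push 1443,39. Stack: [1443, 39]
BINARY_OP ^ → 1443 ^ 39 = 1412. Stack: [1412]
LOAD_CONST → push 10. Stack: [1412, 10]
BINARY_OP * → 1412 * 10 = 14120. Stack: [14120]
STORE_FAST s → s=14120. Stack: []
LOAD_CONST → push 3. Stack: [3]
LOAD_FAST p → push 1443. Stack: [3, 1443]
BINARY_OP + → 3 + 1443 = 1446. Stack: [1446]
LOAD_FAST_LOAD_FAST x,a → push 47,39. Stack: [1446, 47, 39]
BINARY_OP ^ → 47 ^ 39 = 8. Stack: [1446, 8]
BINARY_OP + → 1446 + 8 = 1454. Stack: [1454]
STORE_FAST s → s=1454. Stack: []
LOAD_FAST s → push 1454. Stack: [1454]
RETURN_VALUE → return 1454.

1454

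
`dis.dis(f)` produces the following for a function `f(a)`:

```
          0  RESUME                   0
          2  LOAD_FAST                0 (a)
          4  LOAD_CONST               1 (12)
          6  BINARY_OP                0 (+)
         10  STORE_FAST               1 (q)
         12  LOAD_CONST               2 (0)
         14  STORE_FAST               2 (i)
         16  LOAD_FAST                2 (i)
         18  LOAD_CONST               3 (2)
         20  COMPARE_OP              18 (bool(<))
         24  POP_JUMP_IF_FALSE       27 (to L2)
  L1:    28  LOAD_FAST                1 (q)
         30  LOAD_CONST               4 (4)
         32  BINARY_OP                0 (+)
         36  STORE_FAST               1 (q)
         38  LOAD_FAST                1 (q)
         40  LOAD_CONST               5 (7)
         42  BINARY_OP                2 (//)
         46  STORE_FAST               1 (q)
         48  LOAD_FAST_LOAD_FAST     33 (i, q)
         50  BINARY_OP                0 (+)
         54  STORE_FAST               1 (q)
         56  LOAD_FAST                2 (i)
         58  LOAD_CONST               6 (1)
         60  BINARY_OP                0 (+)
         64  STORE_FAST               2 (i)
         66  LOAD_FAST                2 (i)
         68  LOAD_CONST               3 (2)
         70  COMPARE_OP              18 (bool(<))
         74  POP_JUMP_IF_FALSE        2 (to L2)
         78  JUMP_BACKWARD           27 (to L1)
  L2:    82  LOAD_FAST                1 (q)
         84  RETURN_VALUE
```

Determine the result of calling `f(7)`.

LOAD_FAST a → push 7. Stack: [7]
LOAD_CONST → push 12. Stack: [7, 12]
BINARY_OP + → 7 + 12 = 19. Stack: [19]
STORE_FAST q → q=19. Stack: []
LOAD_CONST → push 0. Stack: [0]
STORE_FAST i → i=0. Stack: []
LOAD_FAST i → push 0. Stack: [0]
LOAD_CONST → push 2. Stack: [0, 2]
COMPARE_OP bool(<) → 0 vs 2 = True. Stack: [True]
POP_JUMP_IF_FALSE → pop True; no jump. Stack: []
LOAD_FAST q → push 19. Stack: [19]
LOAD_CONST → push 4. Stack: [19, 4]
BINARY_OP + → 19 + 4 = 23. Stack: [23]
STORE_FAST q → q=23. Stack: []
LOAD_FAST q → push 23. Stack: [23]
LOAD_CONST → push 7. Stack: [23, 7]
BINARY_OP // → 23 // 7 = 3. Stack: [3]
STORE_FAST q → q=3. Stack: []
LOAD_FAST_LOAD_FAST i,q → push 0,3. Stack: [0, 3]
BINARY_OP + → 0 + 3 = 3. Stack: [3]
STORE_FAST q → q=3. Stack: []
LOAD_FAST i → push 0. Stack: [0]
LOAD_CONST → push 1. Stack: [0, 1]
BINARY_OP + → 0 + 1 = 1. Stack: [1]
STORE_FAST i → i=1. Stack: []
LOAD_FAST i → push 1. Stack: [1]
LOAD_CONST → push 2. Stack: [1, 2]
COMPARE_OP bool(<) → 1 vs 2 = True. Stack: [True]
POP_JUMP_IF_FALSE → pop True; no jump. Stack: []
LOAD_FAST q → push 3. Stack: [3]
LOAD_CONST → push 4. Stack: [3, 4]
BINARY_OP + → 3 + 4 = 7. Stack: [7]
STORE_FAST q → q=7. Stack: []
LOAD_FAST q → push 7. Stack: [7]
LOAD_CONST → push 7. Stack: [7, 7]
BINARY_OP // → 7 // 7 = 1. Stack: [1]
STORE_FAST q → q=1. Stack: []
LOAD_FAST_LOAD_FAST i,q → push 1,1. Stack: [1, 1]
BINARY_OP + → 1 + 1 = 2. Stack: [2]
STORE_FAST q → q=2. Stack: []
LOAD_FAST i → push 1. Stack: [1]
LOAD_CONST → push 1. Stack: [1, 1]
BINARY_OP + → 1 + 1 = 2. Stack: [2]
STORE_FAST i → i=2. Stack: []
LOAD_FAST i → push 2. Stack: [2]
LOAD_CONST → push 2. Stack: [2, 2]
COMPARE_OP bool(<) → 2 vs 2 = False. Stack: [False]
POP_JUMP_IF_FALSE → pop False; jump. Stack: []
LOAD_FAST q → push 2. Stack: [2]
RETURN_VALUE → return 2.

2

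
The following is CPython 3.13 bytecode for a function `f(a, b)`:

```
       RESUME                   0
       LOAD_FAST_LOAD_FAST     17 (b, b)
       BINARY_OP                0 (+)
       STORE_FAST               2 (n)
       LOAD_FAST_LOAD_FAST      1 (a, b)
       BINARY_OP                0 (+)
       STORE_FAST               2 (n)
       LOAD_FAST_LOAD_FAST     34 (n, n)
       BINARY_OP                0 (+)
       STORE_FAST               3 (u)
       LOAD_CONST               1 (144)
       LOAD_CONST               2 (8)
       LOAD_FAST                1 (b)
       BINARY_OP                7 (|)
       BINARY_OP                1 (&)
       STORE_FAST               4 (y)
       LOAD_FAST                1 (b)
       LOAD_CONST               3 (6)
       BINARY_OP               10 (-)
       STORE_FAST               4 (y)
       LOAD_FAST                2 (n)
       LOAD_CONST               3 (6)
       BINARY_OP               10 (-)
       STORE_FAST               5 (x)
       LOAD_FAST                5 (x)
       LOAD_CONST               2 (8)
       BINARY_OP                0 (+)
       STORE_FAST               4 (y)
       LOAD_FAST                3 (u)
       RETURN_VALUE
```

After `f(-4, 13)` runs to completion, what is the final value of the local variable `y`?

LOAD_FAST_LOAD_FAST b,b → push 13,13. Stack: [13, 13]
BINARY_OP + → 13 + 13 = 26. Stack: [26]
STORE_FAST n → n=26. Stack: []
LOAD_FAST_LOAD_FAST a,b → push -4,13. Stack: [-4, 13]
BINARY_OP + → -4 + 13 = 9. Stack: [9]
STORE_FAST n → n=9. Stack: []
LOAD_FAST_LOAD_FAST n,n → push 9,9. Stack: [9, 9]
BINARY_OP + → 9 + 9 = 18. Stack: [18]
STORE_FAST u → u=18. Stack: []
LOAD_CONST → push 144. Stack: [144]
LOAD_CONST → push 8. Stack: [144, 8]
LOAD_FAST b → push 13. Stack: [144, 8, 13]
BINARY_OP | → 8 | 13 = 13. Stack: [144, 13]
BINARY_OP & → 144 & 13 = 0. Stack: [0]
STORE_FAST y → y=0. Stack: []
LOAD_FAST b → push 13. Stack: [13]
LOAD_CONST → push 6. Stack: [13, 6]
BINARY_OP - → 13 - 6 = 7. Stack: [7]
STORE_FAST y → y=7. Stack: []
LOAD_FAST n → push 9. Stack: [9]
LOAD_CONST → push 6. Stack: [9, 6]
BINARY_OP - → 9 - 6 = 3. Stack: [3]
STORE_FAST x → x=3. Stack: []
LOAD_FAST x → push 3. Stack: [3]
LOAD_CONST → push 8. Stack: [3, 8]
BINARY_OP + → 3 + 8 = 11. Stack: [11]
STORE_FAST y → y=11. Stack: []
LOAD_FAST u → push 18. Stack: [18]
RETURN_VALUE → return 18.

11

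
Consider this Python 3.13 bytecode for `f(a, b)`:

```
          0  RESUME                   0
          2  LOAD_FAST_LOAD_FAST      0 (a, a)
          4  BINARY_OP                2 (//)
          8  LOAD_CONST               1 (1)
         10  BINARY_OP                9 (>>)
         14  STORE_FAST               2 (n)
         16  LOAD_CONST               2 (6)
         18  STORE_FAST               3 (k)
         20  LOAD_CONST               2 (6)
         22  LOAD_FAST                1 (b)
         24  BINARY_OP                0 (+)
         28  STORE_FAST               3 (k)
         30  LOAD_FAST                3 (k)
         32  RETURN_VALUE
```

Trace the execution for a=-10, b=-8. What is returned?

-2

LOAD_FAST_LOAD_FAST a,a → push -10,-10. Stack: [-10, -10]
BINARY_OP // → -10 // -10 = 1. Stack: [1]
LOAD_CONST → push 1. Stack: [1, 1]
BINARY_OP >> → 1 >> 1 = 0. Stack: [0]
STORE_FAST n → n=0. Stack: []
LOAD_CONST → push 6. Stack: [6]
STORE_FAST k → k=6. Stack: []
LOAD_CONST → push 6. Stack: [6]
LOAD_FAST b → push -8. Stack: [6, -8]
BINARY_OP + → 6 + -8 = -2. Stack: [-2]
STORE_FAST k → k=-2. Stack: []
LOAD_FAST k → push -2. Stack: [-2]
RETURN_VALUE → return -2.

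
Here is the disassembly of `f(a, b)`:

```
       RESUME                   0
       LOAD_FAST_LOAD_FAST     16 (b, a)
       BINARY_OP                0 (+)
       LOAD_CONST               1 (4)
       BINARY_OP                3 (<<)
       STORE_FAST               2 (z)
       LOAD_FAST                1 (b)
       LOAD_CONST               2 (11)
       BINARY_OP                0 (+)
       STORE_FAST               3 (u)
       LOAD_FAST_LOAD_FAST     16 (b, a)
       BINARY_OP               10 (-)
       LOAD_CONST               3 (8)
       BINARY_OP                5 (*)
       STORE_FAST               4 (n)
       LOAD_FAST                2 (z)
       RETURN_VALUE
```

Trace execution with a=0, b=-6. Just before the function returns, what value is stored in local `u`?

LOAD_FAST_LOAD_FAST b,a → push -6,0. Stack: [-6, 0]
BINARY_OP + → -6 + 0 = -6. Stack: [-6]
LOAD_CONST → push 4. Stack: [-6, 4]
BINARY_OP << → -6 << 4 = -96. Stack: [-96]
STORE_FAST z → z=-96. Stack: []
LOAD_FAST b → push -6. Stack: [-6]
LOAD_CONST → push 11. Stack: [-6, 11]
BINARY_OP + → -6 + 11 = 5. Stack: [5]
STORE_FAST u → u=5. Stack: []
LOAD_FAST_LOAD_FAST b,a → push -6,0. Stack: [-6, 0]
BINARY_OP - → -6 - 0 = -6. Stack: [-6]
LOAD_CONST → push 8. Stack: [-6, 8]
BINARY_OP * → -6 * 8 = -48. Stack: [-48]
STORE_FAST n → n=-48. Stack: []
LOAD_FAST z → push -96. Stack: [-96]
RETURN_VALUE → return -96.

5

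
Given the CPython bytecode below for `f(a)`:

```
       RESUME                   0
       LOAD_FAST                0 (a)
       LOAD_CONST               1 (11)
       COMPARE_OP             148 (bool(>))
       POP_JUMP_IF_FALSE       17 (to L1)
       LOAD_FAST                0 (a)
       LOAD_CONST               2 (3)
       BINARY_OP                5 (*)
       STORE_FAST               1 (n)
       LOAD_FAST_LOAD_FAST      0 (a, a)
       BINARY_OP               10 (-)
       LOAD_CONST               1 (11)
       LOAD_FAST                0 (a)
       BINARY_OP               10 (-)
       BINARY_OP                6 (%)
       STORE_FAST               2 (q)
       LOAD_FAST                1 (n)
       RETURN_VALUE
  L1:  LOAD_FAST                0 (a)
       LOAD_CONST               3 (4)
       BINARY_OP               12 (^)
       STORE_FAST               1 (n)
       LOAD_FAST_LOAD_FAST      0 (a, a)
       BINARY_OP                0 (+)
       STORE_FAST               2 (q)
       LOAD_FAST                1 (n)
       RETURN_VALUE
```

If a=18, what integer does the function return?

LOAD_FAST a → push 18. Stack: [18]
LOAD_CONST → push 11. Stack: [18, 11]
COMPARE_OP bool(>) → 18 vs 11 = True. Stack: [True]
POP_JUMP_IF_FALSE → pop True; no jump. Stack: []
LOAD_FAST a → push 18. Stack: [18]
LOAD_CONST → push 3. Stack: [18, 3]
BINARY_OP * → 18 * 3 = 54. Stack: [54]
STORE_FAST n → n=54. Stack: []
LOAD_FAST_LOAD_FAST a,a → push 18,18. Stack: [18, 18]
BINARY_OP - → 18 - 18 = 0. Stack: [0]
LOAD_CONST → push 11. Stack: [0, 11]
LOAD_FAST a → push 18. Stack: [0, 11, 18]
BINARY_OP - → 11 - 18 = -7. Stack: [0, -7]
BINARY_OP % → 0 % -7 = 0. Stack: [0]
STORE_FAST q → q=0. Stack: []
LOAD_FAST n → push 54. Stack: [54]
RETURN_VALUE → return 54.

54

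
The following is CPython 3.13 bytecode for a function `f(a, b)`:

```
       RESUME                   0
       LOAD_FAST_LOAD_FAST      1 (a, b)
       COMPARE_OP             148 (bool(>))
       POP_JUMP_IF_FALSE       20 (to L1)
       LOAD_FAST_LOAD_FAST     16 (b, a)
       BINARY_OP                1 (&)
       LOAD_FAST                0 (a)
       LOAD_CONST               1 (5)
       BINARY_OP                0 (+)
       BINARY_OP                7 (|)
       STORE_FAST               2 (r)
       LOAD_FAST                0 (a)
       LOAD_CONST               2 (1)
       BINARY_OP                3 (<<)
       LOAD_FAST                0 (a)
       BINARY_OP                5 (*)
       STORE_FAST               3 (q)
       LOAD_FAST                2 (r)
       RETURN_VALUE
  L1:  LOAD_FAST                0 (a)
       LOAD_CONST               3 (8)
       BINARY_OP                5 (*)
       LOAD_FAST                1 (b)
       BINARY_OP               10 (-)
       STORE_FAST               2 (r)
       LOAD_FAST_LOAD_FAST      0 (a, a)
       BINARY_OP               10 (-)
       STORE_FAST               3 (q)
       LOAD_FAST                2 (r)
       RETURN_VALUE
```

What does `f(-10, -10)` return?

LOAD_FAST_LOAD_FAST a,b → push -10,-10. Stack: [-10, -10]
COMPARE_OP bool(>) → -10 vs -10 = False. Stack: [False]
POP_JUMP_IF_FALSE → pop False; jump. Stack: []
LOAD_FAST a → push -10. Stack: [-10]
LOAD_CONST → push 8. Stack: [-10, 8]
BINARY_OP * → -10 * 8 = -80. Stack: [-80]
LOAD_FAST b → push -10. Stack: [-80, -10]
BINARY_OP - → -80 - -10 = -70. Stack: [-70]
STORE_FAST r → r=-70. Stack: []
LOAD_FAST_LOAD_FAST a,a → push -10,-10. Stack: [-10, -10]
BINARY_OP - → -10 - -10 = 0. Stack: [0]
STORE_FAST q → q=0. Stack: []
LOAD_FAST r → push -70. Stack: [-70]
RETURN_VALUE → return -70.

-70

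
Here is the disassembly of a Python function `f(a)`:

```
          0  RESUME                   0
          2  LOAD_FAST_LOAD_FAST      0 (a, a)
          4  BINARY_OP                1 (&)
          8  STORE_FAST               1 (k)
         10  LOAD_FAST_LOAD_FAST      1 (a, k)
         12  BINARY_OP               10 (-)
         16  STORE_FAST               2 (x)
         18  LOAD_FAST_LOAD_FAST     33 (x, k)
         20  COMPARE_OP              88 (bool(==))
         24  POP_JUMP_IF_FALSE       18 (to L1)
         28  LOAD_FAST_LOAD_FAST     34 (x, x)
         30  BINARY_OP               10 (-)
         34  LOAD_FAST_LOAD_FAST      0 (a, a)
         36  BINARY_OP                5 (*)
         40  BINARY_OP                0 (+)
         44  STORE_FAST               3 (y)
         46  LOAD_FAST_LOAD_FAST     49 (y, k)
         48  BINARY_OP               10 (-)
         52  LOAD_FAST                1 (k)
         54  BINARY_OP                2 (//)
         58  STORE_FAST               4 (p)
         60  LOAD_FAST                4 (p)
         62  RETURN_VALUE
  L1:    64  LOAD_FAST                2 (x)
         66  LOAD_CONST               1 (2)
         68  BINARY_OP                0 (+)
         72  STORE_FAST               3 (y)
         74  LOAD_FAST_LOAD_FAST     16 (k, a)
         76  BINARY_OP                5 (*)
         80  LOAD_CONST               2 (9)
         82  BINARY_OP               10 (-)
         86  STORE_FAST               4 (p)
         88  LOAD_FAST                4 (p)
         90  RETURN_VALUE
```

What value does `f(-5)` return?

16

LOAD_FAST_LOAD_FAST a,a → push -5,-5. Stack: [-5, -5]
BINARY_OP & → -5 & -5 = -5. Stack: [-5]
STORE_FAST k → k=-5. Stack: []
LOAD_FAST_LOAD_FAST a,k → push -5,-5. Stack: [-5, -5]
BINARY_OP - → -5 - -5 = 0. Stack: [0]
STORE_FAST x → x=0. Stack: []
LOAD_FAST_LOAD_FAST x,k → push 0,-5. Stack: [0, -5]
COMPARE_OP bool(==) → 0 vs -5 = False. Stack: [False]
POP_JUMP_IF_FALSE → pop False; jump. Stack: []
LOAD_FAST x → push 0. Stack: [0]
LOAD_CONST → push 2. Stack: [0, 2]
BINARY_OP + → 0 + 2 = 2. Stack: [2]
STORE_FAST y → y=2. Stack: []
LOAD_FAST_LOAD_FAST k,a → push -5,-5. Stack: [-5, -5]
BINARY_OP * → -5 * -5 = 25. Stack: [25]
LOAD_CONST → push 9. Stack: [25, 9]
BINARY_OP - → 25 - 9 = 16. Stack: [16]
STORE_FAST p → p=16. Stack: []
LOAD_FAST p → push 16. Stack: [16]
RETURN_VALUE → return 16.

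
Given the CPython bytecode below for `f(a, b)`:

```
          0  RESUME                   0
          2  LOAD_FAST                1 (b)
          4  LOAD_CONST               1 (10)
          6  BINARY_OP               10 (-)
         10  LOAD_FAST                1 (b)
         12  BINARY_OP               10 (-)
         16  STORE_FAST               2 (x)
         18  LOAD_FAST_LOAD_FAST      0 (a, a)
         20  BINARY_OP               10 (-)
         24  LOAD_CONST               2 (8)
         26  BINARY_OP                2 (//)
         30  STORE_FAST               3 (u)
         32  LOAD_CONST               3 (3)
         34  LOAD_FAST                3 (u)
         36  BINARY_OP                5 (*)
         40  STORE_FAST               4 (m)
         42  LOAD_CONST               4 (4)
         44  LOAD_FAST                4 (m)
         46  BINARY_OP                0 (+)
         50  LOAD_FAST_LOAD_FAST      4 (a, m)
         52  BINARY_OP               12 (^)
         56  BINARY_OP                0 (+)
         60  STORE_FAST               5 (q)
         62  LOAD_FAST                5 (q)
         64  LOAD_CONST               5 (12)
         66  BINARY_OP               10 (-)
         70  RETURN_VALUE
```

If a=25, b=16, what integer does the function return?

LOAD_FAST b → push 16. Stack: [16]
LOAD_CONST → push 10. Stack: [16, 10]
BINARY_OP - → 16 - 10 = 6. Stack: [6]
LOAD_FAST b → push 16. Stack: [6, 16]
BINARY_OP - → 6 - 16 = -10. Stack: [-10]
STORE_FAST x → x=-10. Stack: []
LOAD_FAST_LOAD_FAST a,a → push 25,25. Stack: [25, 25]
BINARY_OP - → 25 - 25 = 0. Stack: [0]
LOAD_CONST → push 8. Stack: [0, 8]
BINARY_OP // → 0 // 8 = 0. Stack: [0]
STORE_FAST u → u=0. Stack: []
LOAD_CONST → push 3. Stack: [3]
LOAD_FAST u → push 0. Stack: [3, 0]
BINARY_OP * → 3 * 0 = 0. Stack: [0]
STORE_FAST m → m=0. Stack: []
LOAD_CONST → push 4. Stack: [4]
LOAD_FAST m → push 0. Stack: [4, 0]
BINARY_OP + → 4 + 0 = 4. Stack: [4]
LOAD_FAST_LOAD_FAST a,m → push 25,0. Stack: [4, 25, 0]
BINARY_OP ^ → 25 ^ 0 = 25. Stack: [4, 25]
BINARY_OP + → 4 + 25 = 29. Stack: [29]
STORE_FAST q → q=29. Stack: []
LOAD_FAST q → push 29. Stack: [29]
LOAD_CONST → push 12. Stack: [29, 12]
BINARY_OP - → 29 - 12 = 17. Stack: [17]
RETURN_VALUE → return 17.

17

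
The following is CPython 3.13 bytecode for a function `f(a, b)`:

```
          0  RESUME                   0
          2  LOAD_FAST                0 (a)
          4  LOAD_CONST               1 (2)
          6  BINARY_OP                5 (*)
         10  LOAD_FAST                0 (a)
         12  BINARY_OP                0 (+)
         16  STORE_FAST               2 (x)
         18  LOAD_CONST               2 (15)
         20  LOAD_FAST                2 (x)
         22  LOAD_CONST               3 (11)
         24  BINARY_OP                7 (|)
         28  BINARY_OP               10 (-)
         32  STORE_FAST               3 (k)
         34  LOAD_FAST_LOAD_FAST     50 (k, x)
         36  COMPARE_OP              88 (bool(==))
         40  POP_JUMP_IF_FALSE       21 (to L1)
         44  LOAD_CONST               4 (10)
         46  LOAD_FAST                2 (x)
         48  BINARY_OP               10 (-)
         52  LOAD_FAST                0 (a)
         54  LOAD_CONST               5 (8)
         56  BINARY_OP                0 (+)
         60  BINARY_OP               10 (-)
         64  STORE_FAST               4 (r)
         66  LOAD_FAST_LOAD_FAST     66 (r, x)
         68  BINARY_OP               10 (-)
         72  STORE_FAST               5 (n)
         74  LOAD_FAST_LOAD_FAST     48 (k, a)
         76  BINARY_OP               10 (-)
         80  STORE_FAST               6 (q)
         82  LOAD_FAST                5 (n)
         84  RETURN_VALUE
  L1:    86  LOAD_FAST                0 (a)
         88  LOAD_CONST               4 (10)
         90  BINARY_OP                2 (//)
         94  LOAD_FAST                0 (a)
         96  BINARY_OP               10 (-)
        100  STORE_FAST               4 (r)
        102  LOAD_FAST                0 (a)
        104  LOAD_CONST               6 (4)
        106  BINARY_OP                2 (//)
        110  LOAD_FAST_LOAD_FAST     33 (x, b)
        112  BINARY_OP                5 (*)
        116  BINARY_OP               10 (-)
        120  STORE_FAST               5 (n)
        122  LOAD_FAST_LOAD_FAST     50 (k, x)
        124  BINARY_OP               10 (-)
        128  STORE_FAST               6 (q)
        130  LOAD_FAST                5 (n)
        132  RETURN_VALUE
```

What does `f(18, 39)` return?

LOAD_FAST a → push 18. Stack: [18]
LOAD_CONST → push 2. Stack: [18, 2]
BINARY_OP * → 18 * 2 = 36. Stack: [36]
LOAD_FAST a → push 18. Stack: [36, 18]
BINARY_OP + → 36 + 18 = 54. Stack: [54]
STORE_FAST x → x=54. Stack: []
LOAD_CONST → push 15. Stack: [15]
LOAD_FAST x → push 54. Stack: [15, 54]
LOAD_CONST → push 11. Stack: [15, 54, 11]
BINARY_OP | → 54 | 11 = 63. Stack: [15, 63]
BINARY_OP - → 15 - 63 = -48. Stack: [-48]
STORE_FAST k → k=-48. Stack: []
LOAD_FAST_LOAD_FAST k,x → push -48,54. Stack: [-48, 54]
COMPARE_OP bool(==) → -48 vs 54 = False. Stack: [False]
POP_JUMP_IF_FALSE → pop False; jump. Stack: []
LOAD_FAST a → push 18. Stack: [18]
LOAD_CONST → push 10. Stack: [18, 10]
BINARY_OP // → 18 // 10 = 1. Stack: [1]
LOAD_FAST a → push 18. Stack: [1, 18]
BINARY_OP - → 1 - 18 = -17. Stack: [-17]
STORE_FAST r → r=-17. Stack: []
LOAD_FAST a → push 18. Stack: [18]
LOAD_CONST → push 4. Stack: [18, 4]
BINARY_OP // → 18 // 4 = 4. Stack: [4]
LOAD_FAST_LOAD_FAST x,b → push 54,39. Stack: [4, 54, 39]
BINARY_OP * → 54 * 39 = 2106. Stack: [4, 2106]
BINARY_OP - → 4 - 2106 = -2102. Stack: [-2102]
STORE_FAST n → n=-2102. Stack: []
LOAD_FAST_LOAD_FAST k,x → push -48,54. Stack: [-48, 54]
BINARY_OP - → -48 - 54 = -102. Stack: [-102]
STORE_FAST q → q=-102. Stack: []
LOAD_FAST n → push -2102. Stack: [-2102]
RETURN_VALUE → return -2102.

-2102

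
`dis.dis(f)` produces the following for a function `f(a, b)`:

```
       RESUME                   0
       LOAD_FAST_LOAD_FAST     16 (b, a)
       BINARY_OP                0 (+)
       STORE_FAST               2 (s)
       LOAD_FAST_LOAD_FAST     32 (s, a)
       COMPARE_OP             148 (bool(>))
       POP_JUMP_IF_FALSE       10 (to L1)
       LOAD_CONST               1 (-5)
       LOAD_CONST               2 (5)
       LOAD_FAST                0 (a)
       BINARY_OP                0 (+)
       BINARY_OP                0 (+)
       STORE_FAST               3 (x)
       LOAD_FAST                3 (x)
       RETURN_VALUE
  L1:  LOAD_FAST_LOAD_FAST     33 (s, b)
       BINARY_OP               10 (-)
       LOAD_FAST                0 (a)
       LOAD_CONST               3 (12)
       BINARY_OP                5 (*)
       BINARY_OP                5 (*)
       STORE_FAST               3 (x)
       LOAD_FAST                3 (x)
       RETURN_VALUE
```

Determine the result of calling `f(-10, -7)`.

LOAD_FAST_LOAD_FAST b,a → push -7,-10. Stack: [-7, -10]
BINARY_OP + → -7 + -10 = -17. Stack: [-17]
STORE_FAST s → s=-17. Stack: []
LOAD_FAST_LOAD_FAST s,a → push -17,-10. Stack: [-17, -10]
COMPARE_OP bool(>) → -17 vs -10 = False. Stack: [False]
POP_JUMP_IF_FALSE → pop False; jump. Stack: []
LOAD_FAST_LOAD_FAST s,b → push -17,-7. Stack: [-17, -7]
BINARY_OP - → -17 - -7 = -10. Stack: [-10]
LOAD_FAST a → push -10. Stack: [-10, -10]
LOAD_CONST → push 12. Stack: [-10, -10, 12]
BINARY_OP * → -10 * 12 = -120. Stack: [-10, -120]
BINARY_OP * → -10 * -120 = 1200. Stack: [1200]
STORE_FAST x → x=1200. Stack: []
LOAD_FAST x → push 1200. Stack: [1200]
RETURN_VALUE → return 1200.

1200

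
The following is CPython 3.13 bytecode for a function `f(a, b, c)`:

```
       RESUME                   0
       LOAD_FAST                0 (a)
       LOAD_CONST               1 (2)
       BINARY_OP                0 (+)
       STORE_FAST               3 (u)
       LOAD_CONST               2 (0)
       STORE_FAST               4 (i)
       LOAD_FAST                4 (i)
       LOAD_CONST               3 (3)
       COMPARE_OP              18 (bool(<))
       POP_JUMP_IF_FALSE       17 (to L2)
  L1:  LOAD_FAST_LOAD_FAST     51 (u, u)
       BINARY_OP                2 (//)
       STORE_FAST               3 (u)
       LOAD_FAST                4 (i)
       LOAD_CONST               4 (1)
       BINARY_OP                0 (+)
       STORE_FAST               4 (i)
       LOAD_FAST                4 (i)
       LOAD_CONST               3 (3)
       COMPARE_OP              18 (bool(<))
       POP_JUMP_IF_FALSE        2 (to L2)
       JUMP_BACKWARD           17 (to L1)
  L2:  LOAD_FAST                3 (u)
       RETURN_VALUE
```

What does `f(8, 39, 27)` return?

LOAD_FAST a → push 8. Stack: [8]
LOAD_CONST → push 2. Stack: [8, 2]
BINARY_OP + → 8 + 2 = 10. Stack: [10]
STORE_FAST u → u=10. Stack: []
LOAD_CONST → push 0. Stack: [0]
STORE_FAST i → i=0. Stack: []
LOAD_FAST i → push 0. Stack: [0]
LOAD_CONST → push 3. Stack: [0, 3]
COMPARE_OP bool(<) → 0 vs 3 = True. Stack: [True]
POP_JUMP_IF_FALSE → pop True; no jump. Stack: []
LOAD_FAST_LOAD_FAST u,u → push 10,10. Stack: [10, 10]
BINARY_OP // → 10 // 10 = 1. Stack: [1]
STORE_FAST u → u=1. Stack: []
LOAD_FAST i → push 0. Stack: [0]
LOAD_CONST → push 1. Stack: [0, 1]
BINARY_OP + → 0 + 1 = 1. Stack: [1]
STORE_FAST i → i=1. Stack: []
LOAD_FAST i → push 1. Stack: [1]
LOAD_CONST → push 3. Stack: [1, 3]
COMPARE_OP bool(<) → 1 vs 3 = True. Stack: [True]
POP_JUMP_IF_FALSE → pop True; no jump. Stack: []
LOAD_FAST_LOAD_FAST u,u → push 1,1. Stack: [1, 1]
BINARY_OP // → 1 // 1 = 1. Stack: [1]
STORE_FAST u → u=1. Stack: []
LOAD_FAST i → push 1. Stack: [1]
LOAD_CONST → push 1. Stack: [1, 1]
BINARY_OP + → 1 + 1 = 2. Stack: [2]
STORE_FAST i → i=2. Stack: []
LOAD_FAST i → push 2. Stack: [2]
LOAD_CONST → push 3. Stack: [2, 3]
COMPARE_OP bool(<) → 2 vs 3 = True. Stack: [True]
POP_JUMP_IF_FALSE → pop True; no jump. Stack: []
LOAD_FAST_LOAD_FAST u,u → push 1,1. Stack: [1, 1]
BINARY_OP // → 1 // 1 = 1. Stack: [1]
STORE_FAST u → u=1. Stack: []
LOAD_FAST i → push 2. Stack: [2]
LOAD_CONST → push 1. Stack: [2, 1]
BINARY_OP + → 2 + 1 = 3. Stack: [3]
STORE_FAST i → i=3. Stack: []
LOAD_FAST i → push 3. Stack: [3]
LOAD_CONST → push 3. Stack: [3, 3]
COMPARE_OP bool(<) → 3 vs 3 = False. Stack: [False]
POP_JUMP_IF_FALSE → pop False; jump. Stack: []
LOAD_FAST u → push 1. Stack: [1]
RETURN_VALUE → return 1.

1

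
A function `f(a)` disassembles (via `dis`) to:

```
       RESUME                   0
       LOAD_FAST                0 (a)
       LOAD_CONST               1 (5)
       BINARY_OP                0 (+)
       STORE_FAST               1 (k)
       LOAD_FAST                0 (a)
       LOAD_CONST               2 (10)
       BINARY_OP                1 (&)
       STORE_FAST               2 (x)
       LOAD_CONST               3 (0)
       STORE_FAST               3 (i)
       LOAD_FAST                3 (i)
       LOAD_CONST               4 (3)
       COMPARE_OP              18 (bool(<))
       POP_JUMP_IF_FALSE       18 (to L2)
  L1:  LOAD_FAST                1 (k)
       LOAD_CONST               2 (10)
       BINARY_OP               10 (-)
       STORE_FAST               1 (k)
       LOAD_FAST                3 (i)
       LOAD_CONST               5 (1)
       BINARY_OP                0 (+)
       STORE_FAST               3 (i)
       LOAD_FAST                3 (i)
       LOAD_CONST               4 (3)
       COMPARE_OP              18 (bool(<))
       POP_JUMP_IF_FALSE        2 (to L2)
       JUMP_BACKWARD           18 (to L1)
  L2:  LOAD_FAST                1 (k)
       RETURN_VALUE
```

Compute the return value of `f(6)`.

-19

LOAD_FAST a → push 6. Stack: [6]
LOAD_CONST → push 5. Stack: [6, 5]
BINARY_OP + → 6 + 5 = 11. Stack: [11]
STORE_FAST k → k=11. Stack: []
LOAD_FAST a → push 6. Stack: [6]
LOAD_CONST → push 10. Stack: [6, 10]
BINARY_OP & → 6 & 10 = 2. Stack: [2]
STORE_FAST x → x=2. Stack: []
LOAD_CONST → push 0. Stack: [0]
STORE_FAST i → i=0. Stack: []
LOAD_FAST i → push 0. Stack: [0]
LOAD_CONST → push 3. Stack: [0, 3]
COMPARE_OP bool(<) → 0 vs 3 = True. Stack: [True]
POP_JUMP_IF_FALSE → pop True; no jump. Stack: []
LOAD_FAST k → push 11. Stack: [11]
LOAD_CONST → push 10. Stack: [11, 10]
BINARY_OP - → 11 - 10 = 1. Stack: [1]
STORE_FAST k → k=1. Stack: []
LOAD_FAST i → push 0. Stack: [0]
LOAD_CONST → push 1. Stack: [0, 1]
BINARY_OP + → 0 + 1 = 1. Stack: [1]
STORE_FAST i → i=1. Stack: []
LOAD_FAST i → push 1. Stack: [1]
LOAD_CONST → push 3. Stack: [1, 3]
COMPARE_OP bool(<) → 1 vs 3 = True. Stack: [True]
POP_JUMP_IF_FALSE → pop True; no jump. Stack: []
LOAD_FAST k → push 1. Stack: [1]
LOAD_CONST → push 10. Stack: [1, 10]
BINARY_OP - → 1 - 10 = -9. Stack: [-9]
STORE_FAST k → k=-9. Stack: []
LOAD_FAST i → push 1. Stack: [1]
LOAD_CONST → push 1. Stack: [1, 1]
BINARY_OP + → 1 + 1 = 2. Stack: [2]
STORE_FAST i → i=2. Stack: []
LOAD_FAST i → push 2. Stack: [2]
LOAD_CONST → push 3. Stack: [2, 3]
COMPARE_OP bool(<) → 2 vs 3 = True. Stack: [True]
POP_JUMP_IF_FALSE → pop True; no jump. Stack: []
LOAD_FAST k → push -9. Stack: [-9]
LOAD_CONST → push 10. Stack: [-9, 10]
BINARY_OP - → -9 - 10 = -19. Stack: [-19]
STORE_FAST k → k=-19. Stack: []
LOAD_FAST i → push 2. Stack: [2]
LOAD_CONST → push 1. Stack: [2, 1]
BINARY_OP + → 2 + 1 = 3. Stack: [3]
STORE_FAST i → i=3. Stack: []
LOAD_FAST i → push 3. Stack: [3]
LOAD_CONST → push 3. Stack: [3, 3]
COMPARE_OP bool(<) → 3 vs 3 = False. Stack: [False]
POP_JUMP_IF_FALSE → pop False; jump. Stack: []
LOAD_FAST k → push -19. Stack: [-19]
RETURN_VALUE → return -19.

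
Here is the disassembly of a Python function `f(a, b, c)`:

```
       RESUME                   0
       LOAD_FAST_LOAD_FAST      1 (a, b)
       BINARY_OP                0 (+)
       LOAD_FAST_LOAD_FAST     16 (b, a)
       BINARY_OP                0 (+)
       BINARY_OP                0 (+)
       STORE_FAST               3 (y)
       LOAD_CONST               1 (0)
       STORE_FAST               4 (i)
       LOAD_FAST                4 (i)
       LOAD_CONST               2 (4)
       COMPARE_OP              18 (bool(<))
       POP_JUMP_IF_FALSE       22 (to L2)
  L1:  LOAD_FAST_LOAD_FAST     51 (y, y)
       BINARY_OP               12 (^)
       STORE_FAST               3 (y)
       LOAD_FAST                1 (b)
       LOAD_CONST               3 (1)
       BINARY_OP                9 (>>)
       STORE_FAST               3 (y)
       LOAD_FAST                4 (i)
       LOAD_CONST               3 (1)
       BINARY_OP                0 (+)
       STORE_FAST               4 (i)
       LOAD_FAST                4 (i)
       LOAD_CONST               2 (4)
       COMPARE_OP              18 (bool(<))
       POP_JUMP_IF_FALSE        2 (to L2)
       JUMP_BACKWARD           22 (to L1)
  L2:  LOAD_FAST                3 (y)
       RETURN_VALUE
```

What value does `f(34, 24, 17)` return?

12

LOAD_FAST_LOAD_FAST a,b → push 34,24
BINARY_OP + → 34 + 24 = 58
LOAD_FAST_LOAD_FAST b,a → push 24,34
BINARY_OP + → 24 + 34 = 58
BINARY_OP + → 58 + 58 = 116
STORE_FAST y → y=116
LOAD_CONST → push 0
STORE_FAST i → i=0
LOAD_FAST i → push 0
LOAD_CONST → push 4
COMPARE_OP bool(<) → 0 vs 4 = True
POP_JUMP_IF_FALSE → pop True; no jump
LOAD_FAST_LOAD_FAST y,y → push 116,116
BINARY_OP ^ → 116 ^ 116 = 0
STORE_FAST y → y=0
LOAD_FAST b → push 24
LOAD_CONST → push 1
BINARY_OP >> → 24 >> 1 = 12
STORE_FAST y → y=12
LOAD_FAST i → push 0
LOAD_CONST → push 1
BINARY_OP + → 0 + 1 = 1
STORE_FAST i → i=1
LOAD_FAST i → push 1
LOAD_CONST → push 4
COMPARE_OP bool(<) → 1 vs 4 = True
POP_JUMP_IF_FALSE → pop True; no jump
LOAD_FAST_LOAD_FAST y,y → push 12,12
BINARY_OP ^ → 12 ^ 12 = 0
STORE_FAST y → y=0
LOAD_FAST b → push 24
LOAD_CONST → push 1
BINARY_OP >> → 24 >> 1 = 12
STORE_FAST y → y=12
LOAD_FAST i → push 1
LOAD_CONST → push 1
BINARY_OP + → 1 + 1 = 2
STORE_FAST i → i=2
LOAD_FAST i → push 2
LOAD_CONST → push 4
COMPARE_OP bool(<) → 2 vs 4 = True
POP_JUMP_IF_FALSE → pop True; no jump
LOAD_FAST_LOAD_FAST y,y → push 12,12
BINARY_OP ^ → 12 ^ 12 = 0
STORE_FAST y → y=0
LOAD_FAST b → push 24
LOAD_CONST → push 1
BINARY_OP >> → 24 >> 1 = 12
STORE_FAST y → y=12
LOAD_FAST i → push 2
LOAD_CONST → push 1
BINARY_OP + → 2 + 1 = 3
STORE_FAST i → i=3
LOAD_FAST i → push 3
LOAD_CONST → push 4
COMPARE_OP bool(<) → 3 vs 4 = True
POP_JUMP_IF_FALSE → pop True; no jump
LOAD_FAST_LOAD_FAST y,y → push 12,12
BINARY_OP ^ → 12 ^ 12 = 0
STORE_FAST y → y=0
LOAD_FAST b → push 24
LOAD_CONST → push 1
BINARY_OP >> → 24 >> 1 = 12
STORE_FAST y → y=12
LOAD_FAST i → push 3
LOAD_CONST → push 1
BINARY_OP + → 3 + 1 = 4
STORE_FAST i → i=4
LOAD_FAST i → push 4
LOAD_CONST → push 4
COMPARE_OP bool(<) → 4 vs 4 = False
POP_JUMP_IF_FALSE → pop False; jump
LOAD_FAST y → push 12
RETURN_VALUE → return 12.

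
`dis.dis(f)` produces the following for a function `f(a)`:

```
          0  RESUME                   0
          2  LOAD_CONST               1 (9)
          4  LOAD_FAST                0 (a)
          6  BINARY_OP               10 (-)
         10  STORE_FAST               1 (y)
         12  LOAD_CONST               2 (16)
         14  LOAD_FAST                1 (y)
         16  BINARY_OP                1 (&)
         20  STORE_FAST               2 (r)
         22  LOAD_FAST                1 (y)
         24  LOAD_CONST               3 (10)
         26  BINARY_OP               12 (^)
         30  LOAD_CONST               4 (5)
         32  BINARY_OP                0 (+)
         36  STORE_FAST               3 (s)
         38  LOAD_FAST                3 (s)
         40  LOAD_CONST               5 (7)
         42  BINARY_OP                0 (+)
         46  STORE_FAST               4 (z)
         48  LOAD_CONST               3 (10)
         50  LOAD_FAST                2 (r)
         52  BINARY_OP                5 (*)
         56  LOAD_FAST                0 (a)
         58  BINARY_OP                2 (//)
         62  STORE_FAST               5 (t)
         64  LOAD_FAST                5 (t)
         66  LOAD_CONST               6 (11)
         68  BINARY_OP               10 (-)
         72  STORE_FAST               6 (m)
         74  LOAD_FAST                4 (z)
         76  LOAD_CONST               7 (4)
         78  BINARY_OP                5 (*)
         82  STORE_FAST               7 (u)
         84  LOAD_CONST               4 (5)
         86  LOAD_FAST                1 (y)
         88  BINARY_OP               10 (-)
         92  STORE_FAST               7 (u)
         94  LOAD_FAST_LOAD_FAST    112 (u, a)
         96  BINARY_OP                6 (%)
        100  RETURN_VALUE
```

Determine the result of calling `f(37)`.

LOAD_CONST → push 9. Stack: [9]
LOAD_FAST a → push 37. Stack: [9, 37]
BINARY_OP - → 9 - 37 = -28. Stack: [-28]
STORE_FAST y → y=-28. Stack: []
LOAD_CONST → push 16. Stack: [16]
LOAD_FAST y → push -28. Stack: [16, -28]
BINARY_OP & → 16 & -28 = 0. Stack: [0]
STORE_FAST r → r=0. Stack: []
LOAD_FAST y → push -28. Stack: [-28]
LOAD_CONST → push 10. Stack: [-28, 10]
BINARY_OP ^ → -28 ^ 10 = -18. Stack: [-18]
LOAD_CONST → push 5. Stack: [-18, 5]
BINARY_OP + → -18 + 5 = -13. Stack: [-13]
STORE_FAST s → s=-13. Stack: []
LOAD_FAST s → push -13. Stack: [-13]
LOAD_CONST → push 7. Stack: [-13, 7]
BINARY_OP + → -13 + 7 = -6. Stack: [-6]
STORE_FAST z → z=-6. Stack: []
LOAD_CONST → push 10. Stack: [10]
LOAD_FAST r → push 0. Stack: [10, 0]
BINARY_OP * → 10 * 0 = 0. Stack: [0]
LOAD_FAST a → push 37. Stack: [0, 37]
BINARY_OP // → 0 // 37 = 0. Stack: [0]
STORE_FAST t → t=0. Stack: []
LOAD_FAST t → push 0. Stack: [0]
LOAD_CONST → push 11. Stack: [0, 11]
BINARY_OP - → 0 - 11 = -11. Stack: [-11]
STORE_FAST m → m=-11. Stack: []
LOAD_FAST z → push -6. Stack: [-6]
LOAD_CONST → push 4. Stack: [-6, 4]
BINARY_OP * → -6 * 4 = -24. Stack: [-24]
STORE_FAST u → u=-24. Stack: []
LOAD_CONST → push 5. Stack: [5]
LOAD_FAST y → push -28. Stack: [5, -28]
BINARY_OP - → 5 - -28 = 33. Stack: [33]
STORE_FAST u → u=33. Stack: []
LOAD_FAST_LOAD_FAST u,a → push 33,37. Stack: [33, 37]
BINARY_OP % → 33 % 37 = 33. Stack: [33]
RETURN_VALUE → return 33.

33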